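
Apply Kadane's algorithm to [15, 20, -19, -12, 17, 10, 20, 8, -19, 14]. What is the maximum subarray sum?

Using Kadane's algorithm on [15, 20, -19, -12, 17, 10, 20, 8, -19, 14]:

Scanning through the array:
Position 1 (value 20): max_ending_here = 35, max_so_far = 35
Position 2 (value -19): max_ending_here = 16, max_so_far = 35
Position 3 (value -12): max_ending_here = 4, max_so_far = 35
Position 4 (value 17): max_ending_here = 21, max_so_far = 35
Position 5 (value 10): max_ending_here = 31, max_so_far = 35
Position 6 (value 20): max_ending_here = 51, max_so_far = 51
Position 7 (value 8): max_ending_here = 59, max_so_far = 59
Position 8 (value -19): max_ending_here = 40, max_so_far = 59
Position 9 (value 14): max_ending_here = 54, max_so_far = 59

Maximum subarray: [15, 20, -19, -12, 17, 10, 20, 8]
Maximum sum: 59

The maximum subarray is [15, 20, -19, -12, 17, 10, 20, 8] with sum 59. This subarray runs from index 0 to index 7.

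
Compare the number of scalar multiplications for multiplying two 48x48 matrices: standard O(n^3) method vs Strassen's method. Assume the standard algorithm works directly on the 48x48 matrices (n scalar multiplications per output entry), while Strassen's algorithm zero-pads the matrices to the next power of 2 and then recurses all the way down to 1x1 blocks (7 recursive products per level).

Matrix multiplication for 48x48 matrices:

Strassen's algorithm requires power-of-2 dimensions. Pad 48x48 to 64x64 (next power of 2).

Standard algorithm: 48^3 = 110592 multiplications
Strassen's algorithm: 7^(log2(64)) = 7^6 = 117649 multiplications
Difference: 110592 - 117649 = -7057 (Strassen uses MORE here due to padding overhead — for small or just-over-power-of-2 n, padding can outweigh the per-level savings)

Standard: 110592 multiplications (48^3). Strassen: 117649 multiplications (7^6, after padding to 64x64). Strassen reduces 8 recursive multiplications to 7 at each level.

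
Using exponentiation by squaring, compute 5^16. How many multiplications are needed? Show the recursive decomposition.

Computing 5^16 by squaring (build up from 5^1; each line after the first costs one multiplication):

5^1 = 5
5^2 = (5^1)^2 = 5^2 = 25
5^4 = (5^2)^2 = 25^2 = 625
5^8 = (5^4)^2 = 625^2 = 390625
5^16 = (5^8)^2 = 390625^2 = 152587890625

Result: 152587890625
Multiplications needed: 4 (4 lines after 5^1)

5^16 = 152587890625. Using exponentiation by squaring, this requires 4 multiplications. The key idea: if the exponent is even, square the half-power; if odd, multiply by the base once.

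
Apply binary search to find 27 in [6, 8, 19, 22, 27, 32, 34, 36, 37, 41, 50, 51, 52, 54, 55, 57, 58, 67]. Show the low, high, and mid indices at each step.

Binary search for 27 in [6, 8, 19, 22, 27, 32, 34, 36, 37, 41, 50, 51, 52, 54, 55, 57, 58, 67]:

lo=0, hi=17, mid=8, arr[mid]=37 -> 37 > 27, search left half
lo=0, hi=7, mid=3, arr[mid]=22 -> 22 < 27, search right half
lo=4, hi=7, mid=5, arr[mid]=32 -> 32 > 27, search left half
lo=4, hi=4, mid=4, arr[mid]=27 -> Found target at index 4!

Binary search finds 27 at index 4 after 4 comparisons. The search repeatedly halves the search space by comparing with the middle element.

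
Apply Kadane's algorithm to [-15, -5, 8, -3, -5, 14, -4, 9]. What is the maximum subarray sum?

Using Kadane's algorithm on [-15, -5, 8, -3, -5, 14, -4, 9]:

Scanning through the array:
Position 1 (value -5): max_ending_here = -5, max_so_far = -5
Position 2 (value 8): max_ending_here = 8, max_so_far = 8
Position 3 (value -3): max_ending_here = 5, max_so_far = 8
Position 4 (value -5): max_ending_here = 0, max_so_far = 8
Position 5 (value 14): max_ending_here = 14, max_so_far = 14
Position 6 (value -4): max_ending_here = 10, max_so_far = 14
Position 7 (value 9): max_ending_here = 19, max_so_far = 19

Maximum subarray: [8, -3, -5, 14, -4, 9]
Maximum sum: 19

The maximum subarray is [8, -3, -5, 14, -4, 9] with sum 19. This subarray runs from index 2 to index 7.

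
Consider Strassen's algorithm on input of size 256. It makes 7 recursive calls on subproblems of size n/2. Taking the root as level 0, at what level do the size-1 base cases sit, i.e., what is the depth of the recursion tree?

For divide and conquer with division factor 2:

Problem sizes at each level:
Level 0: 256
Level 1: 128
Level 2: 64
Level 3: 32
Level 4: 16
Level 5: 8
Level 6: 4
Level 7: 2
Level 8: 1

The root is level 0 and the size-1 base case is level 8 (the tree spans levels 0 through 8, i.e. 9 levels counting the root), so the depth is the number of divisions: log_2(256) = 8

The recursion tree depth is log_2(256) = 8. At each level, the problem size is divided by 2, so it takes 8 divisions to reduce to a base case of size 1. The algorithm makes 7 recursive calls at each level.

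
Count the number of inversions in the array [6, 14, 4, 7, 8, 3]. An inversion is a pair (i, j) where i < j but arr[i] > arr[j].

Finding inversions in [6, 14, 4, 7, 8, 3]:

(0, 2): arr[0]=6 > arr[2]=4
(0, 5): arr[0]=6 > arr[5]=3
(1, 2): arr[1]=14 > arr[2]=4
(1, 3): arr[1]=14 > arr[3]=7
(1, 4): arr[1]=14 > arr[4]=8
(1, 5): arr[1]=14 > arr[5]=3
(2, 5): arr[2]=4 > arr[5]=3
(3, 5): arr[3]=7 > arr[5]=3
(4, 5): arr[4]=8 > arr[5]=3

Total inversions: 9

The array has 9 inversion(s): (0,2), (0,5), (1,2), (1,3), (1,4), (1,5), (2,5), (3,5), (4,5). Each pair (i,j) satisfies i < j and arr[i] > arr[j].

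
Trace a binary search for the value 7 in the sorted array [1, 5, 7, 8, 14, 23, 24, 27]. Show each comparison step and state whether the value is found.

Binary search for 7 in [1, 5, 7, 8, 14, 23, 24, 27]:

lo=0, hi=7, mid=3, arr[mid]=8 -> 8 > 7, search left half
lo=0, hi=2, mid=1, arr[mid]=5 -> 5 < 7, search right half
lo=2, hi=2, mid=2, arr[mid]=7 -> Found target at index 2!

Binary search finds 7 at index 2 after 3 comparisons. The search repeatedly halves the search space by comparing with the middle element.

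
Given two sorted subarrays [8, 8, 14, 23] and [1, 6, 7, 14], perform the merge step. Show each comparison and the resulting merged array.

Merging process:

Compare 8 vs 1: take 1 from right. Merged: [1]
Compare 8 vs 6: take 6 from right. Merged: [1, 6]
Compare 8 vs 7: take 7 from right. Merged: [1, 6, 7]
Compare 8 vs 14: take 8 from left. Merged: [1, 6, 7, 8]
Compare 8 vs 14: take 8 from left. Merged: [1, 6, 7, 8, 8]
Compare 14 vs 14: take 14 from left. Merged: [1, 6, 7, 8, 8, 14]
Compare 23 vs 14: take 14 from right. Merged: [1, 6, 7, 8, 8, 14, 14]
Append remaining from left: [23]. Merged: [1, 6, 7, 8, 8, 14, 14, 23]

Final merged array: [1, 6, 7, 8, 8, 14, 14, 23]
Total comparisons: 7

The merged array is [1, 6, 7, 8, 8, 14, 14, 23], requiring 7 comparisons. The merge step runs in O(n) time where n is the total number of elements.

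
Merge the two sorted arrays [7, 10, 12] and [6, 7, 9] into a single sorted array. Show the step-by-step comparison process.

Merging process:

Compare 7 vs 6: take 6 from right. Merged: [6]
Compare 7 vs 7: take 7 from left. Merged: [6, 7]
Compare 10 vs 7: take 7 from right. Merged: [6, 7, 7]
Compare 10 vs 9: take 9 from right. Merged: [6, 7, 7, 9]
Append remaining from left: [10, 12]. Merged: [6, 7, 7, 9, 10, 12]

Final merged array: [6, 7, 7, 9, 10, 12]
Total comparisons: 4

The merged array is [6, 7, 7, 9, 10, 12], requiring 4 comparisons. The merge step runs in O(n) time where n is the total number of elements.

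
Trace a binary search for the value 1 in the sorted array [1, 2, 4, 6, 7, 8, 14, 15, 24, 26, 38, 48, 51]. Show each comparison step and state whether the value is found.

Binary search for 1 in [1, 2, 4, 6, 7, 8, 14, 15, 24, 26, 38, 48, 51]:

lo=0, hi=12, mid=6, arr[mid]=14 -> 14 > 1, search left half
lo=0, hi=5, mid=2, arr[mid]=4 -> 4 > 1, search left half
lo=0, hi=1, mid=0, arr[mid]=1 -> Found target at index 0!

Binary search finds 1 at index 0 after 3 comparisons. The search repeatedly halves the search space by comparing with the middle element.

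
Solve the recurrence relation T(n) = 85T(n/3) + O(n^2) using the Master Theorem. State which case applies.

Master Theorem for T(n) = 85T(n/3) + O(n^2):

a = 85, b = 3, c = 2
log_b(a) = log_3(85) = 4.0439

Case 1: c = 2 < log_3(85) = 4.0439
T(n) = O(n^(log_3 85))

For T(n) = 85T(n/3) + O(n^2): log_3(85) = 4.0439. This is Case 1 of the Master Theorem (c < log_b(a), work dominated by leaves), giving O(n^(log_3 85)).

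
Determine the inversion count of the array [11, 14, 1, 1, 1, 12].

Finding inversions in [11, 14, 1, 1, 1, 12]:

(0, 2): arr[0]=11 > arr[2]=1
(0, 3): arr[0]=11 > arr[3]=1
(0, 4): arr[0]=11 > arr[4]=1
(1, 2): arr[1]=14 > arr[2]=1
(1, 3): arr[1]=14 > arr[3]=1
(1, 4): arr[1]=14 > arr[4]=1
(1, 5): arr[1]=14 > arr[5]=12

Total inversions: 7

The array has 7 inversion(s): (0,2), (0,3), (0,4), (1,2), (1,3), (1,4), (1,5). Each pair (i,j) satisfies i < j and arr[i] > arr[j].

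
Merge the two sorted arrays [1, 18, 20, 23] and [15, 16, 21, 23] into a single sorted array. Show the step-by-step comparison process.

Merging process:

Compare 1 vs 15: take 1 from left. Merged: [1]
Compare 18 vs 15: take 15 from right. Merged: [1, 15]
Compare 18 vs 16: take 16 from right. Merged: [1, 15, 16]
Compare 18 vs 21: take 18 from left. Merged: [1, 15, 16, 18]
Compare 20 vs 21: take 20 from left. Merged: [1, 15, 16, 18, 20]
Compare 23 vs 21: take 21 from right. Merged: [1, 15, 16, 18, 20, 21]
Compare 23 vs 23: take 23 from left. Merged: [1, 15, 16, 18, 20, 21, 23]
Append remaining from right: [23]. Merged: [1, 15, 16, 18, 20, 21, 23, 23]

Final merged array: [1, 15, 16, 18, 20, 21, 23, 23]
Total comparisons: 7

The merged array is [1, 15, 16, 18, 20, 21, 23, 23], requiring 7 comparisons. The merge step runs in O(n) time where n is the total number of elements.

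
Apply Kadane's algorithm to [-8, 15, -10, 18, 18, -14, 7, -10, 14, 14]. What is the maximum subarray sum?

Using Kadane's algorithm on [-8, 15, -10, 18, 18, -14, 7, -10, 14, 14]:

Scanning through the array:
Position 1 (value 15): max_ending_here = 15, max_so_far = 15
Position 2 (value -10): max_ending_here = 5, max_so_far = 15
Position 3 (value 18): max_ending_here = 23, max_so_far = 23
Position 4 (value 18): max_ending_here = 41, max_so_far = 41
Position 5 (value -14): max_ending_here = 27, max_so_far = 41
Position 6 (value 7): max_ending_here = 34, max_so_far = 41
Position 7 (value -10): max_ending_here = 24, max_so_far = 41
Position 8 (value 14): max_ending_here = 38, max_so_far = 41
Position 9 (value 14): max_ending_here = 52, max_so_far = 52

Maximum subarray: [15, -10, 18, 18, -14, 7, -10, 14, 14]
Maximum sum: 52

The maximum subarray is [15, -10, 18, 18, -14, 7, -10, 14, 14] with sum 52. This subarray runs from index 1 to index 9.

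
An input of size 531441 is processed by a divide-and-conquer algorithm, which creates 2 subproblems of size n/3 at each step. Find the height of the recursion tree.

For divide and conquer with division factor 3:

Problem sizes at each level:
Level 0: 531441
Level 1: 177147
Level 2: 59049
Level 3: 19683
Level 4: 6561
Level 5: 2187
Level 6: 729
Level 7: 243
Level 8: 81
Level 9: 27
Level 10: 9
Level 11: 3
Level 12: 1

The root is level 0 and the size-1 base case is level 12 (the tree spans levels 0 through 12, i.e. 13 levels counting the root), so the depth is the number of divisions: log_3(531441) = 12

The recursion tree depth is log_3(531441) = 12. At each level, the problem size is divided by 3, so it takes 12 divisions to reduce to a base case of size 1. The algorithm makes 2 recursive calls at each level.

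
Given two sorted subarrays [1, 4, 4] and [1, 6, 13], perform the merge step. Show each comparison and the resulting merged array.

Merging process:

Compare 1 vs 1: take 1 from left. Merged: [1]
Compare 4 vs 1: take 1 from right. Merged: [1, 1]
Compare 4 vs 6: take 4 from left. Merged: [1, 1, 4]
Compare 4 vs 6: take 4 from left. Merged: [1, 1, 4, 4]
Append remaining from right: [6, 13]. Merged: [1, 1, 4, 4, 6, 13]

Final merged array: [1, 1, 4, 4, 6, 13]
Total comparisons: 4

The merged array is [1, 1, 4, 4, 6, 13], requiring 4 comparisons. The merge step runs in O(n) time where n is the total number of elements.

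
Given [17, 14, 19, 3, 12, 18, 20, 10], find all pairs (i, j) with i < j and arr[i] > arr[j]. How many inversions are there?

Finding inversions in [17, 14, 19, 3, 12, 18, 20, 10]:

(0, 1): arr[0]=17 > arr[1]=14
(0, 3): arr[0]=17 > arr[3]=3
(0, 4): arr[0]=17 > arr[4]=12
(0, 7): arr[0]=17 > arr[7]=10
(1, 3): arr[1]=14 > arr[3]=3
(1, 4): arr[1]=14 > arr[4]=12
(1, 7): arr[1]=14 > arr[7]=10
(2, 3): arr[2]=19 > arr[3]=3
(2, 4): arr[2]=19 > arr[4]=12
(2, 5): arr[2]=19 > arr[5]=18
(2, 7): arr[2]=19 > arr[7]=10
(4, 7): arr[4]=12 > arr[7]=10
(5, 7): arr[5]=18 > arr[7]=10
(6, 7): arr[6]=20 > arr[7]=10

Total inversions: 14

The array has 14 inversion(s): (0,1), (0,3), (0,4), (0,7), (1,3), (1,4), (1,7), (2,3), (2,4), (2,5), (2,7), (4,7), (5,7), (6,7). Each pair (i,j) satisfies i < j and arr[i] > arr[j].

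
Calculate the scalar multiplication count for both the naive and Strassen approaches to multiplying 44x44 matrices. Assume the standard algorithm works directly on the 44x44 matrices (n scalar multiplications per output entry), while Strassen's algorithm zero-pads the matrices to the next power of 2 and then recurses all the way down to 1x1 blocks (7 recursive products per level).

Matrix multiplication for 44x44 matrices:

Strassen's algorithm requires power-of-2 dimensions. Pad 44x44 to 64x64 (next power of 2).

Standard algorithm: 44^3 = 85184 multiplications
Strassen's algorithm: 7^(log2(64)) = 7^6 = 117649 multiplications
Difference: 85184 - 117649 = -32465 (Strassen uses MORE here due to padding overhead — for small or just-over-power-of-2 n, padding can outweigh the per-level savings)

Standard: 85184 multiplications (44^3). Strassen: 117649 multiplications (7^6, after padding to 64x64). Strassen reduces 8 recursive multiplications to 7 at each level.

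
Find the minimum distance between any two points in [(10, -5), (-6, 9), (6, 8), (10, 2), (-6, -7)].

Computing all pairwise distances among 5 points:

d((10, -5), (-6, 9)) = 21.2603
d((10, -5), (6, 8)) = 13.6015
d((10, -5), (10, 2)) = 7.0 <-- minimum
d((10, -5), (-6, -7)) = 16.1245
d((-6, 9), (6, 8)) = 12.0416
d((-6, 9), (10, 2)) = 17.4642
d((-6, 9), (-6, -7)) = 16.0
d((6, 8), (10, 2)) = 7.2111
d((6, 8), (-6, -7)) = 19.2094
d((10, 2), (-6, -7)) = 18.3576

Closest pair: (10, -5) and (10, 2) with distance 7.0

The closest pair is (10, -5) and (10, 2) with Euclidean distance 7.0. For 5 points, brute-force pairwise comparison is shown above. For large n, the divide-and-conquer algorithm (sort by x, recurse on halves, check the dividing strip) achieves O(n log n).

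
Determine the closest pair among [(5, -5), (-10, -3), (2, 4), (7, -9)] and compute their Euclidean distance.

Computing all pairwise distances among 4 points:

d((5, -5), (-10, -3)) = 15.1327
d((5, -5), (2, 4)) = 9.4868
d((5, -5), (7, -9)) = 4.4721 <-- minimum
d((-10, -3), (2, 4)) = 13.8924
d((-10, -3), (7, -9)) = 18.0278
d((2, 4), (7, -9)) = 13.9284

Closest pair: (5, -5) and (7, -9) with distance 4.4721

The closest pair is (5, -5) and (7, -9) with Euclidean distance 4.4721. For 4 points, brute-force pairwise comparison is shown above. For large n, the divide-and-conquer algorithm (sort by x, recurse on halves, check the dividing strip) achieves O(n log n).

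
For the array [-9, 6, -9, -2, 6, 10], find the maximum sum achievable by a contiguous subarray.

Using Kadane's algorithm on [-9, 6, -9, -2, 6, 10]:

Scanning through the array:
Position 1 (value 6): max_ending_here = 6, max_so_far = 6
Position 2 (value -9): max_ending_here = -3, max_so_far = 6
Position 3 (value -2): max_ending_here = -2, max_so_far = 6
Position 4 (value 6): max_ending_here = 6, max_so_far = 6
Position 5 (value 10): max_ending_here = 16, max_so_far = 16

Maximum subarray: [6, 10]
Maximum sum: 16

The maximum subarray is [6, 10] with sum 16. This subarray runs from index 4 to index 5.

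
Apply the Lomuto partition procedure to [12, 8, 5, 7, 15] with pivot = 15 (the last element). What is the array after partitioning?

Lomuto partition with pivot = 15:

Initial array: [12, 8, 5, 7, 15]

arr[0]=12 <= 15: swap with position 0, array becomes [12, 8, 5, 7, 15]
arr[1]=8 <= 15: swap with position 1, array becomes [12, 8, 5, 7, 15]
arr[2]=5 <= 15: swap with position 2, array becomes [12, 8, 5, 7, 15]
arr[3]=7 <= 15: swap with position 3, array becomes [12, 8, 5, 7, 15]

Place pivot at position 4: [12, 8, 5, 7, 15]
Pivot position: 4

After partitioning with pivot 15, the array becomes [12, 8, 5, 7, 15]. The pivot is placed at index 4. All elements to the left of the pivot are <= 15, and all elements to the right are > 15.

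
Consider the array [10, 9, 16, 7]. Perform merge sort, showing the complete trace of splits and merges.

Merge sort trace:

Split: [10, 9, 16, 7] -> [10, 9] and [16, 7]
  Split: [10, 9] -> [10] and [9]
  Merge: [10] + [9] -> [9, 10]
  Split: [16, 7] -> [16] and [7]
  Merge: [16] + [7] -> [7, 16]
Merge: [9, 10] + [7, 16] -> [7, 9, 10, 16]

Final sorted array: [7, 9, 10, 16]

The merge sort proceeds by recursively splitting the array and merging sorted halves.
After all merges, the sorted array is [7, 9, 10, 16].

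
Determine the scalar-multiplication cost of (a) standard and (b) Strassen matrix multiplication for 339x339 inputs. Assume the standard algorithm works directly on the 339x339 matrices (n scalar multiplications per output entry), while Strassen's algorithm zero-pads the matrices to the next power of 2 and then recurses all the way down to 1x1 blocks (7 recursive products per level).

Matrix multiplication for 339x339 matrices:

Strassen's algorithm requires power-of-2 dimensions. Pad 339x339 to 512x512 (next power of 2).

Standard algorithm: 339^3 = 38958219 multiplications
Strassen's algorithm: 7^(log2(512)) = 7^9 = 40353607 multiplications
Difference: 38958219 - 40353607 = -1395388 (Strassen uses MORE here due to padding overhead — for small or just-over-power-of-2 n, padding can outweigh the per-level savings)

Standard: 38958219 multiplications (339^3). Strassen: 40353607 multiplications (7^9, after padding to 512x512). Strassen reduces 8 recursive multiplications to 7 at each level.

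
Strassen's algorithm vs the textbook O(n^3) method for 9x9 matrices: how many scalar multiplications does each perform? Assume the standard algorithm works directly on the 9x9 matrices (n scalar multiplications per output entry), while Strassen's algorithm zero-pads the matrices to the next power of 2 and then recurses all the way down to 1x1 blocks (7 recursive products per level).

Matrix multiplication for 9x9 matrices:

Strassen's algorithm requires power-of-2 dimensions. Pad 9x9 to 16x16 (next power of 2).

Standard algorithm: 9^3 = 729 multiplications
Strassen's algorithm: 7^(log2(16)) = 7^4 = 2401 multiplications
Difference: 729 - 2401 = -1672 (Strassen uses MORE here due to padding overhead — for small or just-over-power-of-2 n, padding can outweigh the per-level savings)

Standard: 729 multiplications (9^3). Strassen: 2401 multiplications (7^4, after padding to 16x16). Strassen reduces 8 recursive multiplications to 7 at each level.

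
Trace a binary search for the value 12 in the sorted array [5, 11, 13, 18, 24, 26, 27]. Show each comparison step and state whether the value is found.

Binary search for 12 in [5, 11, 13, 18, 24, 26, 27]:

lo=0, hi=6, mid=3, arr[mid]=18 -> 18 > 12, search left half
lo=0, hi=2, mid=1, arr[mid]=11 -> 11 < 12, search right half
lo=2, hi=2, mid=2, arr[mid]=13 -> 13 > 12, search left half
lo=2 > hi=1, target 12 not found

Binary search determines that 12 is not in the array after 3 comparisons. The search space was exhausted without finding the target.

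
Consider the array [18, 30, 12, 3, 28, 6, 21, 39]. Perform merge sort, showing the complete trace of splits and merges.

Merge sort trace:

Split: [18, 30, 12, 3, 28, 6, 21, 39] -> [18, 30, 12, 3] and [28, 6, 21, 39]
  Split: [18, 30, 12, 3] -> [18, 30] and [12, 3]
    Split: [18, 30] -> [18] and [30]
    Merge: [18] + [30] -> [18, 30]
    Split: [12, 3] -> [12] and [3]
    Merge: [12] + [3] -> [3, 12]
  Merge: [18, 30] + [3, 12] -> [3, 12, 18, 30]
  Split: [28, 6, 21, 39] -> [28, 6] and [21, 39]
    Split: [28, 6] -> [28] and [6]
    Merge: [28] + [6] -> [6, 28]
    Split: [21, 39] -> [21] and [39]
    Merge: [21] + [39] -> [21, 39]
  Merge: [6, 28] + [21, 39] -> [6, 21, 28, 39]
Merge: [3, 12, 18, 30] + [6, 21, 28, 39] -> [3, 6, 12, 18, 21, 28, 30, 39]

Final sorted array: [3, 6, 12, 18, 21, 28, 30, 39]

The merge sort proceeds by recursively splitting the array and merging sorted halves.
After all merges, the sorted array is [3, 6, 12, 18, 21, 28, 30, 39].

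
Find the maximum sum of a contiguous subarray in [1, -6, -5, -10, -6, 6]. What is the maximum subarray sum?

Using Kadane's algorithm on [1, -6, -5, -10, -6, 6]:

Scanning through the array:
Position 1 (value -6): max_ending_here = -5, max_so_far = 1
Position 2 (value -5): max_ending_here = -5, max_so_far = 1
Position 3 (value -10): max_ending_here = -10, max_so_far = 1
Position 4 (value -6): max_ending_here = -6, max_so_far = 1
Position 5 (value 6): max_ending_here = 6, max_so_far = 6

Maximum subarray: [6]
Maximum sum: 6

The maximum subarray is [6] with sum 6. This subarray runs from index 5 to index 5.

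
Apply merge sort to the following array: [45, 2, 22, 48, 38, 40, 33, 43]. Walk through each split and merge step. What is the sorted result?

Merge sort trace:

Split: [45, 2, 22, 48, 38, 40, 33, 43] -> [45, 2, 22, 48] and [38, 40, 33, 43]
  Split: [45, 2, 22, 48] -> [45, 2] and [22, 48]
    Split: [45, 2] -> [45] and [2]
    Merge: [45] + [2] -> [2, 45]
    Split: [22, 48] -> [22] and [48]
    Merge: [22] + [48] -> [22, 48]
  Merge: [2, 45] + [22, 48] -> [2, 22, 45, 48]
  Split: [38, 40, 33, 43] -> [38, 40] and [33, 43]
    Split: [38, 40] -> [38] and [40]
    Merge: [38] + [40] -> [38, 40]
    Split: [33, 43] -> [33] and [43]
    Merge: [33] + [43] -> [33, 43]
  Merge: [38, 40] + [33, 43] -> [33, 38, 40, 43]
Merge: [2, 22, 45, 48] + [33, 38, 40, 43] -> [2, 22, 33, 38, 40, 43, 45, 48]

Final sorted array: [2, 22, 33, 38, 40, 43, 45, 48]

The merge sort proceeds by recursively splitting the array and merging sorted halves.
After all merges, the sorted array is [2, 22, 33, 38, 40, 43, 45, 48].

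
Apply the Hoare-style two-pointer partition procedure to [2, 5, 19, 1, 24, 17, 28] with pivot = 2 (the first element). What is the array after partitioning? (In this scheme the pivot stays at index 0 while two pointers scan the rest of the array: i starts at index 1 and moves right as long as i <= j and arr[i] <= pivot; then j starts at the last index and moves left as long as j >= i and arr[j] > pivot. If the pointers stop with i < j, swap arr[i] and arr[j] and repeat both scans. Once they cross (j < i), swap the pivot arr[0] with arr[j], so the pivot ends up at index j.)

Hoare-style two-pointer partition with pivot = 2:

Initial array: [2, 5, 19, 1, 24, 17, 28]

Pointers start at i = 1, j = 6.
i stops at index 1 (arr[1]=5 > 2), j stops at index 3 (arr[3]=1 <= 2): swap arr[1] and arr[3], array becomes [2, 1, 19, 5, 24, 17, 28]
i ends at 2, j ends at 1: the pointers have crossed (j < i), so scanning stops.

Swap pivot arr[0] with arr[1] to place pivot at position 1: [1, 2, 19, 5, 24, 17, 28]
Pivot position: 1

After partitioning with pivot 2, the array becomes [1, 2, 19, 5, 24, 17, 28]. The pivot is placed at index 1. All elements to the left of the pivot are <= 2, and all elements to the right are > 2.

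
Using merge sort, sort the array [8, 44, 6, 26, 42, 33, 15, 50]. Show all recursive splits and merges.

Merge sort trace:

Split: [8, 44, 6, 26, 42, 33, 15, 50] -> [8, 44, 6, 26] and [42, 33, 15, 50]
  Split: [8, 44, 6, 26] -> [8, 44] and [6, 26]
    Split: [8, 44] -> [8] and [44]
    Merge: [8] + [44] -> [8, 44]
    Split: [6, 26] -> [6] and [26]
    Merge: [6] + [26] -> [6, 26]
  Merge: [8, 44] + [6, 26] -> [6, 8, 26, 44]
  Split: [42, 33, 15, 50] -> [42, 33] and [15, 50]
    Split: [42, 33] -> [42] and [33]
    Merge: [42] + [33] -> [33, 42]
    Split: [15, 50] -> [15] and [50]
    Merge: [15] + [50] -> [15, 50]
  Merge: [33, 42] + [15, 50] -> [15, 33, 42, 50]
Merge: [6, 8, 26, 44] + [15, 33, 42, 50] -> [6, 8, 15, 26, 33, 42, 44, 50]

Final sorted array: [6, 8, 15, 26, 33, 42, 44, 50]

The merge sort proceeds by recursively splitting the array and merging sorted halves.
After all merges, the sorted array is [6, 8, 15, 26, 33, 42, 44, 50].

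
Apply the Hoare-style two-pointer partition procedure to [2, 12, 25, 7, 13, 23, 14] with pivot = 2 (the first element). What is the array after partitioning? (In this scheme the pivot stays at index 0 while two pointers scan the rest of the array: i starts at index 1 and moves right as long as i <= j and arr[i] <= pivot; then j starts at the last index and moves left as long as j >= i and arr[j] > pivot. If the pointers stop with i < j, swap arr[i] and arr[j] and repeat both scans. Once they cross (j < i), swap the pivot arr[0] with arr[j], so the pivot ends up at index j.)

Hoare-style two-pointer partition with pivot = 2:

Initial array: [2, 12, 25, 7, 13, 23, 14]

Pointers start at i = 1, j = 6.
i ends at 1, j ends at 0: the pointers have crossed (j < i), so scanning stops.

j = 0, so swapping arr[0] with arr[j] leaves the pivot at position 0: [2, 12, 25, 7, 13, 23, 14]
Pivot position: 0

After partitioning with pivot 2, the array becomes [2, 12, 25, 7, 13, 23, 14]. The pivot is placed at index 0. All elements to the left of the pivot are <= 2, and all elements to the right are > 2.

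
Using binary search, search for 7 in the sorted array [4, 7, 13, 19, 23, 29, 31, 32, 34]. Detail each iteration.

Binary search for 7 in [4, 7, 13, 19, 23, 29, 31, 32, 34]:

lo=0, hi=8, mid=4, arr[mid]=23 -> 23 > 7, search left half
lo=0, hi=3, mid=1, arr[mid]=7 -> Found target at index 1!

Binary search finds 7 at index 1 after 2 comparisons. The search repeatedly halves the search space by comparing with the middle element.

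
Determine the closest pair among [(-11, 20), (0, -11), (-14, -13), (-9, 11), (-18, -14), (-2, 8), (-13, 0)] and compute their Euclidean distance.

Computing all pairwise distances among 7 points:

d((-11, 20), (0, -11)) = 32.8938
d((-11, 20), (-14, -13)) = 33.1361
d((-11, 20), (-9, 11)) = 9.2195
d((-11, 20), (-18, -14)) = 34.7131
d((-11, 20), (-2, 8)) = 15.0
d((-11, 20), (-13, 0)) = 20.0998
d((0, -11), (-14, -13)) = 14.1421
d((0, -11), (-9, 11)) = 23.7697
d((0, -11), (-18, -14)) = 18.2483
d((0, -11), (-2, 8)) = 19.105
d((0, -11), (-13, 0)) = 17.0294
d((-14, -13), (-9, 11)) = 24.5153
d((-14, -13), (-18, -14)) = 4.1231 <-- minimum
d((-14, -13), (-2, 8)) = 24.1868
d((-14, -13), (-13, 0)) = 13.0384
d((-9, 11), (-18, -14)) = 26.5707
d((-9, 11), (-2, 8)) = 7.6158
d((-9, 11), (-13, 0)) = 11.7047
d((-18, -14), (-2, 8)) = 27.2029
d((-18, -14), (-13, 0)) = 14.8661
d((-2, 8), (-13, 0)) = 13.6015

Closest pair: (-14, -13) and (-18, -14) with distance 4.1231

The closest pair is (-14, -13) and (-18, -14) with Euclidean distance 4.1231. For 7 points, brute-force pairwise comparison is shown above. For large n, the divide-and-conquer algorithm (sort by x, recurse on halves, check the dividing strip) achieves O(n log n).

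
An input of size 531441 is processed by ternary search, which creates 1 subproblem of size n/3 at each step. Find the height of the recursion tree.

For divide and conquer with division factor 3:

Problem sizes at each level:
Level 0: 531441
Level 1: 177147
Level 2: 59049
Level 3: 19683
Level 4: 6561
Level 5: 2187
Level 6: 729
Level 7: 243
Level 8: 81
Level 9: 27
Level 10: 9
Level 11: 3
Level 12: 1

The root is level 0 and the size-1 base case is level 12 (the tree spans levels 0 through 12, i.e. 13 levels counting the root), so the depth is the number of divisions: log_3(531441) = 12

The recursion tree depth is log_3(531441) = 12. At each level, the problem size is divided by 3, so it takes 12 divisions to reduce to a base case of size 1. The algorithm makes 1 recursive call at each level.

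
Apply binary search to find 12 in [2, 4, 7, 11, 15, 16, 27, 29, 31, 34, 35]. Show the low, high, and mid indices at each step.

Binary search for 12 in [2, 4, 7, 11, 15, 16, 27, 29, 31, 34, 35]:

lo=0, hi=10, mid=5, arr[mid]=16 -> 16 > 12, search left half
lo=0, hi=4, mid=2, arr[mid]=7 -> 7 < 12, search right half
lo=3, hi=4, mid=3, arr[mid]=11 -> 11 < 12, search right half
lo=4, hi=4, mid=4, arr[mid]=15 -> 15 > 12, search left half
lo=4 > hi=3, target 12 not found

Binary search determines that 12 is not in the array after 4 comparisons. The search space was exhausted without finding the target.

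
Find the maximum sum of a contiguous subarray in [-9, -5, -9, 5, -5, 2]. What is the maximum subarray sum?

Using Kadane's algorithm on [-9, -5, -9, 5, -5, 2]:

Scanning through the array:
Position 1 (value -5): max_ending_here = -5, max_so_far = -5
Position 2 (value -9): max_ending_here = -9, max_so_far = -5
Position 3 (value 5): max_ending_here = 5, max_so_far = 5
Position 4 (value -5): max_ending_here = 0, max_so_far = 5
Position 5 (value 2): max_ending_here = 2, max_so_far = 5

Maximum subarray: [5]
Maximum sum: 5

The maximum subarray is [5] with sum 5. This subarray runs from index 3 to index 3.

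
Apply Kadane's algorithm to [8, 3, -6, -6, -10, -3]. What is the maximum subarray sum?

Using Kadane's algorithm on [8, 3, -6, -6, -10, -3]:

Scanning through the array:
Position 1 (value 3): max_ending_here = 11, max_so_far = 11
Position 2 (value -6): max_ending_here = 5, max_so_far = 11
Position 3 (value -6): max_ending_here = -1, max_so_far = 11
Position 4 (value -10): max_ending_here = -10, max_so_far = 11
Position 5 (value -3): max_ending_here = -3, max_so_far = 11

Maximum subarray: [8, 3]
Maximum sum: 11

The maximum subarray is [8, 3] with sum 11. This subarray runs from index 0 to index 1.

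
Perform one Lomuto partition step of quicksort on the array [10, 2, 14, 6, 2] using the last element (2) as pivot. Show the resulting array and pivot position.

Lomuto partition with pivot = 2:

Initial array: [10, 2, 14, 6, 2]

arr[0]=10 > 2: no swap
arr[1]=2 <= 2: swap with position 0, array becomes [2, 10, 14, 6, 2]
arr[2]=14 > 2: no swap
arr[3]=6 > 2: no swap

Place pivot at position 1: [2, 2, 14, 6, 10]
Pivot position: 1

After partitioning with pivot 2, the array becomes [2, 2, 14, 6, 10]. The pivot is placed at index 1. All elements to the left of the pivot are <= 2, and all elements to the right are > 2.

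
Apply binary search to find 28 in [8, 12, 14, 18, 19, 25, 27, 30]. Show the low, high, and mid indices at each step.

Binary search for 28 in [8, 12, 14, 18, 19, 25, 27, 30]:

lo=0, hi=7, mid=3, arr[mid]=18 -> 18 < 28, search right half
lo=4, hi=7, mid=5, arr[mid]=25 -> 25 < 28, search right half
lo=6, hi=7, mid=6, arr[mid]=27 -> 27 < 28, search right half
lo=7, hi=7, mid=7, arr[mid]=30 -> 30 > 28, search left half
lo=7 > hi=6, target 28 not found

Binary search determines that 28 is not in the array after 4 comparisons. The search space was exhausted without finding the target.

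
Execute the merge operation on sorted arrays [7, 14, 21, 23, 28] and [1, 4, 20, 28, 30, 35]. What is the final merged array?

Merging process:

Compare 7 vs 1: take 1 from right. Merged: [1]
Compare 7 vs 4: take 4 from right. Merged: [1, 4]
Compare 7 vs 20: take 7 from left. Merged: [1, 4, 7]
Compare 14 vs 20: take 14 from left. Merged: [1, 4, 7, 14]
Compare 21 vs 20: take 20 from right. Merged: [1, 4, 7, 14, 20]
Compare 21 vs 28: take 21 from left. Merged: [1, 4, 7, 14, 20, 21]
Compare 23 vs 28: take 23 from left. Merged: [1, 4, 7, 14, 20, 21, 23]
Compare 28 vs 28: take 28 from left. Merged: [1, 4, 7, 14, 20, 21, 23, 28]
Append remaining from right: [28, 30, 35]. Merged: [1, 4, 7, 14, 20, 21, 23, 28, 28, 30, 35]

Final merged array: [1, 4, 7, 14, 20, 21, 23, 28, 28, 30, 35]
Total comparisons: 8

The merged array is [1, 4, 7, 14, 20, 21, 23, 28, 28, 30, 35], requiring 8 comparisons. The merge step runs in O(n) time where n is the total number of elements.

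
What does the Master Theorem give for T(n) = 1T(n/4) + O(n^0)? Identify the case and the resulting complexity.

Master Theorem for T(n) = 1T(n/4) + O(n^0):

a = 1, b = 4, c = 0
log_b(a) = log_4(1) = 0.0000

Case 2: c = 0 = log_4(1) = 0.0000
T(n) = O(n^0 log n) = O(log n)

For T(n) = 1T(n/4) + O(n^0): log_4(1) = 0.0000. This is Case 2 of the Master Theorem (c = log_b(a), equal work at all levels), giving O(log n).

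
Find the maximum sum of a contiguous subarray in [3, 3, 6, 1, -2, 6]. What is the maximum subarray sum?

Using Kadane's algorithm on [3, 3, 6, 1, -2, 6]:

Scanning through the array:
Position 1 (value 3): max_ending_here = 6, max_so_far = 6
Position 2 (value 6): max_ending_here = 12, max_so_far = 12
Position 3 (value 1): max_ending_here = 13, max_so_far = 13
Position 4 (value -2): max_ending_here = 11, max_so_far = 13
Position 5 (value 6): max_ending_here = 17, max_so_far = 17

Maximum subarray: [3, 3, 6, 1, -2, 6]
Maximum sum: 17

The maximum subarray is [3, 3, 6, 1, -2, 6] with sum 17. This subarray runs from index 0 to index 5.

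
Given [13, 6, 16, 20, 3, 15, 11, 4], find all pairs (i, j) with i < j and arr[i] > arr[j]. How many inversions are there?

Finding inversions in [13, 6, 16, 20, 3, 15, 11, 4]:

(0, 1): arr[0]=13 > arr[1]=6
(0, 4): arr[0]=13 > arr[4]=3
(0, 6): arr[0]=13 > arr[6]=11
(0, 7): arr[0]=13 > arr[7]=4
(1, 4): arr[1]=6 > arr[4]=3
(1, 7): arr[1]=6 > arr[7]=4
(2, 4): arr[2]=16 > arr[4]=3
(2, 5): arr[2]=16 > arr[5]=15
(2, 6): arr[2]=16 > arr[6]=11
(2, 7): arr[2]=16 > arr[7]=4
(3, 4): arr[3]=20 > arr[4]=3
(3, 5): arr[3]=20 > arr[5]=15
(3, 6): arr[3]=20 > arr[6]=11
(3, 7): arr[3]=20 > arr[7]=4
(5, 6): arr[5]=15 > arr[6]=11
(5, 7): arr[5]=15 > arr[7]=4
(6, 7): arr[6]=11 > arr[7]=4

Total inversions: 17

The array has 17 inversion(s): (0,1), (0,4), (0,6), (0,7), (1,4), (1,7), (2,4), (2,5), (2,6), (2,7), (3,4), (3,5), (3,6), (3,7), (5,6), (5,7), (6,7). Each pair (i,j) satisfies i < j and arr[i] > arr[j].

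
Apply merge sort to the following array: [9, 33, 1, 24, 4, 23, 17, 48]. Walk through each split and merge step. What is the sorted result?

Merge sort trace:

Split: [9, 33, 1, 24, 4, 23, 17, 48] -> [9, 33, 1, 24] and [4, 23, 17, 48]
  Split: [9, 33, 1, 24] -> [9, 33] and [1, 24]
    Split: [9, 33] -> [9] and [33]
    Merge: [9] + [33] -> [9, 33]
    Split: [1, 24] -> [1] and [24]
    Merge: [1] + [24] -> [1, 24]
  Merge: [9, 33] + [1, 24] -> [1, 9, 24, 33]
  Split: [4, 23, 17, 48] -> [4, 23] and [17, 48]
    Split: [4, 23] -> [4] and [23]
    Merge: [4] + [23] -> [4, 23]
    Split: [17, 48] -> [17] and [48]
    Merge: [17] + [48] -> [17, 48]
  Merge: [4, 23] + [17, 48] -> [4, 17, 23, 48]
Merge: [1, 9, 24, 33] + [4, 17, 23, 48] -> [1, 4, 9, 17, 23, 24, 33, 48]

Final sorted array: [1, 4, 9, 17, 23, 24, 33, 48]

The merge sort proceeds by recursively splitting the array and merging sorted halves.
After all merges, the sorted array is [1, 4, 9, 17, 23, 24, 33, 48].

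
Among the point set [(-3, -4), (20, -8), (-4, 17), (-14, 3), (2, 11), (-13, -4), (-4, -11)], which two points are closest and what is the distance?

Computing all pairwise distances among 7 points:

d((-3, -4), (20, -8)) = 23.3452
d((-3, -4), (-4, 17)) = 21.0238
d((-3, -4), (-14, 3)) = 13.0384
d((-3, -4), (2, 11)) = 15.8114
d((-3, -4), (-13, -4)) = 10.0
d((-3, -4), (-4, -11)) = 7.0711 <-- minimum
d((20, -8), (-4, 17)) = 34.6554
d((20, -8), (-14, 3)) = 35.7351
d((20, -8), (2, 11)) = 26.1725
d((20, -8), (-13, -4)) = 33.2415
d((20, -8), (-4, -11)) = 24.1868
d((-4, 17), (-14, 3)) = 17.2047
d((-4, 17), (2, 11)) = 8.4853
d((-4, 17), (-13, -4)) = 22.8473
d((-4, 17), (-4, -11)) = 28.0
d((-14, 3), (2, 11)) = 17.8885
d((-14, 3), (-13, -4)) = 7.0711 <-- minimum
d((-14, 3), (-4, -11)) = 17.2047
d((2, 11), (-13, -4)) = 21.2132
d((2, 11), (-4, -11)) = 22.8035
d((-13, -4), (-4, -11)) = 11.4018

Minimum distance: 7.0711 (tie among 2 pairs: (-3, -4) and (-4, -11); (-14, 3) and (-13, -4))

The minimum Euclidean distance is 7.0711. There is a tie: 2 pairs achieve this minimum — (-3, -4) and (-4, -11); (-14, 3) and (-13, -4). Any of these is a valid closest pair. For 7 points, brute-force pairwise comparison is shown above. For large n, the divide-and-conquer algorithm (sort by x, recurse on halves, check the dividing strip) achieves O(n log n).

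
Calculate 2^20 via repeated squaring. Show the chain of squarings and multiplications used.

Computing 2^20 by squaring (build up from 2^1; each line after the first costs one multiplication):

2^1 = 2
2^2 = (2^1)^2 = 2^2 = 4
2^4 = (2^2)^2 = 4^2 = 16
2^5 = 2 * 2^4 = 2 * 16 = 32
2^10 = (2^5)^2 = 32^2 = 1024
2^20 = (2^10)^2 = 1024^2 = 1048576

Result: 1048576
Multiplications needed: 5 (5 lines after 2^1)

2^20 = 1048576. Using exponentiation by squaring, this requires 5 multiplications. The key idea: if the exponent is even, square the half-power; if odd, multiply by the base once.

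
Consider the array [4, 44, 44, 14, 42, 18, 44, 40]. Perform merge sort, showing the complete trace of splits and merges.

Merge sort trace:

Split: [4, 44, 44, 14, 42, 18, 44, 40] -> [4, 44, 44, 14] and [42, 18, 44, 40]
  Split: [4, 44, 44, 14] -> [4, 44] and [44, 14]
    Split: [4, 44] -> [4] and [44]
    Merge: [4] + [44] -> [4, 44]
    Split: [44, 14] -> [44] and [14]
    Merge: [44] + [14] -> [14, 44]
  Merge: [4, 44] + [14, 44] -> [4, 14, 44, 44]
  Split: [42, 18, 44, 40] -> [42, 18] and [44, 40]
    Split: [42, 18] -> [42] and [18]
    Merge: [42] + [18] -> [18, 42]
    Split: [44, 40] -> [44] and [40]
    Merge: [44] + [40] -> [40, 44]
  Merge: [18, 42] + [40, 44] -> [18, 40, 42, 44]
Merge: [4, 14, 44, 44] + [18, 40, 42, 44] -> [4, 14, 18, 40, 42, 44, 44, 44]

Final sorted array: [4, 14, 18, 40, 42, 44, 44, 44]

The merge sort proceeds by recursively splitting the array and merging sorted halves.
After all merges, the sorted array is [4, 14, 18, 40, 42, 44, 44, 44].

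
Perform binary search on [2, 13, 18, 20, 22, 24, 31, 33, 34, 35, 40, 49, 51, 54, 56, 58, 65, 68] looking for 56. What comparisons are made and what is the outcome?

Binary search for 56 in [2, 13, 18, 20, 22, 24, 31, 33, 34, 35, 40, 49, 51, 54, 56, 58, 65, 68]:

lo=0, hi=17, mid=8, arr[mid]=34 -> 34 < 56, search right half
lo=9, hi=17, mid=13, arr[mid]=54 -> 54 < 56, search right half
lo=14, hi=17, mid=15, arr[mid]=58 -> 58 > 56, search left half
lo=14, hi=14, mid=14, arr[mid]=56 -> Found target at index 14!

Binary search finds 56 at index 14 after 4 comparisons. The search repeatedly halves the search space by comparing with the middle element.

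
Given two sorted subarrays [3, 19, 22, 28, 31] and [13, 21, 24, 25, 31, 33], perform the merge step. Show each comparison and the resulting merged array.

Merging process:

Compare 3 vs 13: take 3 from left. Merged: [3]
Compare 19 vs 13: take 13 from right. Merged: [3, 13]
Compare 19 vs 21: take 19 from left. Merged: [3, 13, 19]
Compare 22 vs 21: take 21 from right. Merged: [3, 13, 19, 21]
Compare 22 vs 24: take 22 from left. Merged: [3, 13, 19, 21, 22]
Compare 28 vs 24: take 24 from right. Merged: [3, 13, 19, 21, 22, 24]
Compare 28 vs 25: take 25 from right. Merged: [3, 13, 19, 21, 22, 24, 25]
Compare 28 vs 31: take 28 from left. Merged: [3, 13, 19, 21, 22, 24, 25, 28]
Compare 31 vs 31: take 31 from left. Merged: [3, 13, 19, 21, 22, 24, 25, 28, 31]
Append remaining from right: [31, 33]. Merged: [3, 13, 19, 21, 22, 24, 25, 28, 31, 31, 33]

Final merged array: [3, 13, 19, 21, 22, 24, 25, 28, 31, 31, 33]
Total comparisons: 9

The merged array is [3, 13, 19, 21, 22, 24, 25, 28, 31, 31, 33], requiring 9 comparisons. The merge step runs in O(n) time where n is the total number of elements.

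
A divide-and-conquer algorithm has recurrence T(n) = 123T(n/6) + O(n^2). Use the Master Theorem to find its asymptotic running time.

Master Theorem for T(n) = 123T(n/6) + O(n^2):

a = 123, b = 6, c = 2
log_b(a) = log_6(123) = 2.6857

Case 1: c = 2 < log_6(123) = 2.6857
T(n) = O(n^(log_6 123))

For T(n) = 123T(n/6) + O(n^2): log_6(123) = 2.6857. This is Case 1 of the Master Theorem (c < log_b(a), work dominated by leaves), giving O(n^(log_6 123)).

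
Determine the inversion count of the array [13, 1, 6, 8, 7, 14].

Finding inversions in [13, 1, 6, 8, 7, 14]:

(0, 1): arr[0]=13 > arr[1]=1
(0, 2): arr[0]=13 > arr[2]=6
(0, 3): arr[0]=13 > arr[3]=8
(0, 4): arr[0]=13 > arr[4]=7
(3, 4): arr[3]=8 > arr[4]=7

Total inversions: 5

The array has 5 inversion(s): (0,1), (0,2), (0,3), (0,4), (3,4). Each pair (i,j) satisfies i < j and arr[i] > arr[j].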